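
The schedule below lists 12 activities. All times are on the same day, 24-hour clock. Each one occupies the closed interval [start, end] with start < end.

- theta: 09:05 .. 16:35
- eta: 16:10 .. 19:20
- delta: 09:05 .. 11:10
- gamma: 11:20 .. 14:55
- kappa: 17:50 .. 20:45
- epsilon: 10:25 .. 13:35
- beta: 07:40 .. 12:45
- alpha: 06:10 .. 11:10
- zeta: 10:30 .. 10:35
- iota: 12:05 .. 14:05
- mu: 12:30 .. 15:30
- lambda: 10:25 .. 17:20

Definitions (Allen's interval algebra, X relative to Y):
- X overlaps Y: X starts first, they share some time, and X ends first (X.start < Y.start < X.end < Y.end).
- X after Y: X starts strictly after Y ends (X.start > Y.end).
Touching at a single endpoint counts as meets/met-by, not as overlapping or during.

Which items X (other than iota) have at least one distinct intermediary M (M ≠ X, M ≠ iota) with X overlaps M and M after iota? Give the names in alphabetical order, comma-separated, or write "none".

eta, lambda, theta

Target iota = [12:05, 14:05].
Intermediaries M with M after iota: eta, kappa.
Via eta — items with X overlaps eta: lambda, theta.
Via kappa — items with X overlaps kappa: eta.
Union: eta, lambda, theta.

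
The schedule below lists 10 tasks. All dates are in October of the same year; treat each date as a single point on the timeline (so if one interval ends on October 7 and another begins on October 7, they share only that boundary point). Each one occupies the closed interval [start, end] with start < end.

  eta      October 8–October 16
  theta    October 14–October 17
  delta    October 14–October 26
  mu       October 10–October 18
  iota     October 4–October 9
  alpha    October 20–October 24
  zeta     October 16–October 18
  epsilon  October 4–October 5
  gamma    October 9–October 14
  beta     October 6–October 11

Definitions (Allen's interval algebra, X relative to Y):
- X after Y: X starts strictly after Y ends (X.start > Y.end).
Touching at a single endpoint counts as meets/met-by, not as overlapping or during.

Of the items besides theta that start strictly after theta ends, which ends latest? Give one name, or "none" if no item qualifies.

alpha

Target theta = [October 14, October 17].
alpha [October 20, October 24] → after → candidate.
beta [October 6, October 11] → before → excluded.
delta [October 14, October 26] → started-by → excluded.
epsilon [October 4, October 5] → before → excluded.
eta [October 8, October 16] → overlaps → excluded.
gamma [October 9, October 14] → meets → excluded.
iota [October 4, October 9] → before → excluded.
mu [October 10, October 18] → contains → excluded.
zeta [October 16, October 18] → overlapped-by → excluded.
Among candidates, latest end is October 24 → alpha.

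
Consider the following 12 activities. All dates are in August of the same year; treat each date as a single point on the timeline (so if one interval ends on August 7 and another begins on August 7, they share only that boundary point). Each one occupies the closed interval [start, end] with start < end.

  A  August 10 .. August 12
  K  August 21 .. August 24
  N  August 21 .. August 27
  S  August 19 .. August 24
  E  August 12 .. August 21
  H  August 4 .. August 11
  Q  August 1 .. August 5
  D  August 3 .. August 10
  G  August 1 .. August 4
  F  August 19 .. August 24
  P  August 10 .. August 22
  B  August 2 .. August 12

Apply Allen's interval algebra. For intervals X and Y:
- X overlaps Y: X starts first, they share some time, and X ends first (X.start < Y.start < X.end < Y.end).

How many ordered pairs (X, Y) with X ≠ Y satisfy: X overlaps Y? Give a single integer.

Checking all 132 ordered pairs for relation 'overlaps'; matching pairs in alphabetical order:
(B, P): B overlaps P ✓
(D, H): D overlaps H ✓
(E, F): E overlaps F ✓
(E, S): E overlaps S ✓
(F, N): F overlaps N ✓
(G, B): G overlaps B ✓
(G, D): G overlaps D ✓
(H, A): H overlaps A ✓
(H, P): H overlaps P ✓
(P, F): P overlaps F ✓
(P, K): P overlaps K ✓
(P, N): P overlaps N ✓
(P, S): P overlaps S ✓
(Q, B): Q overlaps B ✓
(Q, D): Q overlaps D ✓
(Q, H): Q overlaps H ✓
(S, N): S overlaps N ✓
Count: 17.

17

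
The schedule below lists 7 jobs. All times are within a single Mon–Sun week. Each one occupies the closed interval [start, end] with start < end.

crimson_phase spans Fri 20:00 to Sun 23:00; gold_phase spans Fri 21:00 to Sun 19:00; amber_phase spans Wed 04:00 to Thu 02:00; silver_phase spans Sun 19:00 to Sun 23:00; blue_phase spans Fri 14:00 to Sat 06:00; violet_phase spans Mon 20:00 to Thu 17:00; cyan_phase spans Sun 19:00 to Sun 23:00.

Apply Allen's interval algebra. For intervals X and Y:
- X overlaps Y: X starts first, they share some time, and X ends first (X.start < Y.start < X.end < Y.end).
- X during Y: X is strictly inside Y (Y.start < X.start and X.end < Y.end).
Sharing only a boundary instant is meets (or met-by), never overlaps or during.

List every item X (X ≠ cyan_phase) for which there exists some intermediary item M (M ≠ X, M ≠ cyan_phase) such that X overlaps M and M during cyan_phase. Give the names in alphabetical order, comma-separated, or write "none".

Target cyan_phase = [Sun 19:00, Sun 23:00].
Intermediaries M with M during cyan_phase: none.
Union: none.

none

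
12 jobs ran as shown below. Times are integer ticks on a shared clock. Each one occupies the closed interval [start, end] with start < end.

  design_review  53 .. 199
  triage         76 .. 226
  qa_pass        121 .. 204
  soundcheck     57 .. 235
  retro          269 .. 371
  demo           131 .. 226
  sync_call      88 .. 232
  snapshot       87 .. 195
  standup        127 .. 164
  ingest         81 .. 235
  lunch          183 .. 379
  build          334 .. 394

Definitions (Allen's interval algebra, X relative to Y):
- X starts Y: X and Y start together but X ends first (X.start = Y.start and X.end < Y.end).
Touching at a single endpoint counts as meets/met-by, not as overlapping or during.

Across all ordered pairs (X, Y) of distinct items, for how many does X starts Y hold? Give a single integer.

Checking all 132 ordered pairs for relation 'starts'; matching pairs in alphabetical order:
No pair satisfies it.
Count: 0.

0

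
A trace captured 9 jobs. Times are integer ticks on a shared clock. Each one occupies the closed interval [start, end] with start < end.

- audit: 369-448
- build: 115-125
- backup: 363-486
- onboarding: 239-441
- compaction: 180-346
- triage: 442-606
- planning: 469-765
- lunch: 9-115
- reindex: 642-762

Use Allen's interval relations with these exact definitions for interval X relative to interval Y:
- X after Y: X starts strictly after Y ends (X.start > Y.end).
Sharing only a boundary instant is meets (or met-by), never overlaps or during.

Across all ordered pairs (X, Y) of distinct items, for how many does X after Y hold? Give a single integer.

26

Checking all 72 ordered pairs for relation 'after'; matching pairs in alphabetical order:
(audit, build): audit after build ✓
(audit, compaction): audit after compaction ✓
(audit, lunch): audit after lunch ✓
(backup, build): backup after build ✓
(backup, compaction): backup after compaction ✓
(backup, lunch): backup after lunch ✓
(compaction, build): compaction after build ✓
(compaction, lunch): compaction after lunch ✓
(onboarding, build): onboarding after build ✓
(onboarding, lunch): onboarding after lunch ✓
(planning, audit): planning after audit ✓
(planning, build): planning after build ✓
(planning, compaction): planning after compaction ✓
(planning, lunch): planning after lunch ✓
(planning, onboarding): planning after onboarding ✓
(reindex, audit): reindex after audit ✓
(reindex, backup): reindex after backup ✓
(reindex, build): reindex after build ✓
(reindex, compaction): reindex after compaction ✓
(reindex, lunch): reindex after lunch ✓
(reindex, onboarding): reindex after onboarding ✓
(reindex, triage): reindex after triage ✓
(triage, build): triage after build ✓
(triage, compaction): triage after compaction ✓
... plus 2 further pairs not listed.
Count: 26.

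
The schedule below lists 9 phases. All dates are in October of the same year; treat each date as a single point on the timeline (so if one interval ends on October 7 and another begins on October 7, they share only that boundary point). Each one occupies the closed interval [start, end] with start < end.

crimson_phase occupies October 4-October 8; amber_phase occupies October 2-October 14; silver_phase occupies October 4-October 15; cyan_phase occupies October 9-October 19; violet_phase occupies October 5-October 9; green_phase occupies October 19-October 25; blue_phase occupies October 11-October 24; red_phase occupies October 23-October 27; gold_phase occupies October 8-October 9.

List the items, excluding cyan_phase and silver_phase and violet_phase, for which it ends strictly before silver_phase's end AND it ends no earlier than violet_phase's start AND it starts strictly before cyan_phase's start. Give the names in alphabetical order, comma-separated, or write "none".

amber_phase, crimson_phase, gold_phase

Conditions: its end is strictly before silver_phase's end (X.end < October 15) AND its end is no earlier than violet_phase's start (X.end >= October 5) AND its start is strictly before cyan_phase's start (X.start < October 9).
amber_phase: end October 14 < October 15? ✓; end October 14 >= October 5? ✓; start October 2 < October 9? ✓ → yes.
blue_phase: end October 24 < October 15? ✗; end October 24 >= October 5? ✓; start October 11 < October 9? ✗ → no.
crimson_phase: end October 8 < October 15? ✓; end October 8 >= October 5? ✓; start October 4 < October 9? ✓ → yes.
gold_phase: end October 9 < October 15? ✓; end October 9 >= October 5? ✓; start October 8 < October 9? ✓ → yes.
green_phase: end October 25 < October 15? ✗; end October 25 >= October 5? ✓; start October 19 < October 9? ✗ → no.
red_phase: end October 27 < October 15? ✗; end October 27 >= October 5? ✓; start October 23 < October 9? ✗ → no.
Result: amber_phase, crimson_phase, gold_phase.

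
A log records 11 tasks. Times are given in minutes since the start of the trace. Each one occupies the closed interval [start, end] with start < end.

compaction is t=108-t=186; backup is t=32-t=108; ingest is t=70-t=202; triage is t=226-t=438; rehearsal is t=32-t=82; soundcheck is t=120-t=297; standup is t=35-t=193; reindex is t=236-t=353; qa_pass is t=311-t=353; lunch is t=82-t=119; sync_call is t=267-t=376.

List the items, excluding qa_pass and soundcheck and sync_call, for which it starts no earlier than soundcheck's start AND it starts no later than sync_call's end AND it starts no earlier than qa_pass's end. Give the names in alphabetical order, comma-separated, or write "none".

none

Conditions: its start is no earlier than soundcheck's start (X.start >= t=120) AND its start is no later than sync_call's end (X.start <= t=376) AND its start is no earlier than qa_pass's end (X.start >= t=353).
backup: start t=32 >= t=120? ✗; start t=32 <= t=376? ✓; start t=32 >= t=353? ✗ → no.
compaction: start t=108 >= t=120? ✗; start t=108 <= t=376? ✓; start t=108 >= t=353? ✗ → no.
ingest: start t=70 >= t=120? ✗; start t=70 <= t=376? ✓; start t=70 >= t=353? ✗ → no.
lunch: start t=82 >= t=120? ✗; start t=82 <= t=376? ✓; start t=82 >= t=353? ✗ → no.
rehearsal: start t=32 >= t=120? ✗; start t=32 <= t=376? ✓; start t=32 >= t=353? ✗ → no.
reindex: start t=236 >= t=120? ✓; start t=236 <= t=376? ✓; start t=236 >= t=353? ✗ → no.
standup: start t=35 >= t=120? ✗; start t=35 <= t=376? ✓; start t=35 >= t=353? ✗ → no.
triage: start t=226 >= t=120? ✓; start t=226 <= t=376? ✓; start t=226 >= t=353? ✗ → no.
Result: none.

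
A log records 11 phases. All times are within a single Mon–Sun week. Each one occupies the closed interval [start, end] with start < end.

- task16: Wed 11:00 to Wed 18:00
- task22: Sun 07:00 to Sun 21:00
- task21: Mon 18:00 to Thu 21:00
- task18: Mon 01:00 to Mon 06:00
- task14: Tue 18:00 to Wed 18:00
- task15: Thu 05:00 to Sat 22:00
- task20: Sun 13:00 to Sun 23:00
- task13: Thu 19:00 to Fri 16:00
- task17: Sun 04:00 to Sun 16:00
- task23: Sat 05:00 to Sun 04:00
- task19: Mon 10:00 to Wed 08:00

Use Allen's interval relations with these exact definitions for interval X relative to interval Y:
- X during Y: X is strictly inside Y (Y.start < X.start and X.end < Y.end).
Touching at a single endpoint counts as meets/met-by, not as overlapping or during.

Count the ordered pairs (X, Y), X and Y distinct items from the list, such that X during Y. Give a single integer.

3

Checking all 110 ordered pairs for relation 'during'; matching pairs in alphabetical order:
(task13, task15): task13 during task15 ✓
(task14, task21): task14 during task21 ✓
(task16, task21): task16 during task21 ✓
Count: 3.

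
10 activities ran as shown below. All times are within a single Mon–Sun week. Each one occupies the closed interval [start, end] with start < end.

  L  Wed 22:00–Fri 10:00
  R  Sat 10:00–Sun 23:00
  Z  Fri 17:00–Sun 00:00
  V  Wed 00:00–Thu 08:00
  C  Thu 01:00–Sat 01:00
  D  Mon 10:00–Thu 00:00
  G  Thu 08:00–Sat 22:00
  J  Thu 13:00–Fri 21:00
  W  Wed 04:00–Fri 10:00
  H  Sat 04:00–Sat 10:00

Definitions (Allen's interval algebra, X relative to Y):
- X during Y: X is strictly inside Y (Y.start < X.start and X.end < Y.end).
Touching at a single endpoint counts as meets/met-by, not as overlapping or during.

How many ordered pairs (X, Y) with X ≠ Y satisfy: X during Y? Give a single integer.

Checking all 90 ordered pairs for relation 'during'; matching pairs in alphabetical order:
(H, G): H during G ✓
(H, Z): H during Z ✓
(J, C): J during C ✓
(J, G): J during G ✓
Count: 4.

4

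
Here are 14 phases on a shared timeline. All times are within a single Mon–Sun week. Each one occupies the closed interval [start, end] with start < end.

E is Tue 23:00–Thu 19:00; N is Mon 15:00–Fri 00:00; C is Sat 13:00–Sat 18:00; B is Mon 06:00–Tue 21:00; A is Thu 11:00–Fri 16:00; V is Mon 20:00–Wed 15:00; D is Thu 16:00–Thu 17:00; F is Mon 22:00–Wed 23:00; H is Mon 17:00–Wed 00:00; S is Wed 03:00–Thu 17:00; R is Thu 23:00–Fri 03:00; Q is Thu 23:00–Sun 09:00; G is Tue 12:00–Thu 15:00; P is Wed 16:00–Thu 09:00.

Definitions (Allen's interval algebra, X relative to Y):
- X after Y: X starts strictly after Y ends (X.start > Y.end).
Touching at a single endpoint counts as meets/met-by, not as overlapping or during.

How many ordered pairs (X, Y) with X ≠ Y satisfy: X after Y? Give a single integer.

Checking all 182 ordered pairs for relation 'after'; matching pairs in alphabetical order:
(A, B): A after B ✓
(A, F): A after F ✓
(A, H): A after H ✓
(A, P): A after P ✓
(A, V): A after V ✓
(C, A): C after A ✓
(C, B): C after B ✓
(C, D): C after D ✓
(C, E): C after E ✓
(C, F): C after F ✓
(C, G): C after G ✓
(C, H): C after H ✓
(C, N): C after N ✓
(C, P): C after P ✓
(C, R): C after R ✓
(C, S): C after S ✓
(C, V): C after V ✓
(D, B): D after B ✓
(D, F): D after F ✓
(D, G): D after G ✓
(D, H): D after H ✓
(D, P): D after P ✓
(D, V): D after V ✓
(E, B): E after B ✓
... plus 23 further pairs not listed.
Count: 47.

47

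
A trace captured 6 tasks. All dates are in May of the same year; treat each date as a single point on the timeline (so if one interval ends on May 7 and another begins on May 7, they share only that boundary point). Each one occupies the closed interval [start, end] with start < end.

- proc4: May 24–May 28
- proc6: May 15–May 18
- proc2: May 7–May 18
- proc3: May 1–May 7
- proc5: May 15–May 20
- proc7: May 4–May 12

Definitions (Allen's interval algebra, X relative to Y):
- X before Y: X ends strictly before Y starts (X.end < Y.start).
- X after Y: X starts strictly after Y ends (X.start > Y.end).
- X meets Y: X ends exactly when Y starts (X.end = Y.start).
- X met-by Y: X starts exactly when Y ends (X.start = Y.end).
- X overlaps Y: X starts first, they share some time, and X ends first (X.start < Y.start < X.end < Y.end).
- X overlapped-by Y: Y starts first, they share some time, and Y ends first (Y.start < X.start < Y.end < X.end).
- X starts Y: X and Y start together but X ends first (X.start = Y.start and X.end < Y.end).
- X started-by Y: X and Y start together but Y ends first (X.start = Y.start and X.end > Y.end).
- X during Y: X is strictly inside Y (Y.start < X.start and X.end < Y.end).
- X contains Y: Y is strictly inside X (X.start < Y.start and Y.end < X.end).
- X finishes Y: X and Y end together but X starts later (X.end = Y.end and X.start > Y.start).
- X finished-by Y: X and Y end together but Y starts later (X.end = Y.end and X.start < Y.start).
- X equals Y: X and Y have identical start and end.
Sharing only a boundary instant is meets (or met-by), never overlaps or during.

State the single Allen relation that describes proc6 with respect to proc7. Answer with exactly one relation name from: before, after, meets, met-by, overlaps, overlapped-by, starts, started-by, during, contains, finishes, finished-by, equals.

after

proc6 = [May 15, May 18]; proc7 = [May 4, May 12].
Compare endpoints: proc6.start > proc7.start, proc6.start > proc7.end, proc6.end > proc7.start, proc6.end > proc7.end.
That pattern is 'after'.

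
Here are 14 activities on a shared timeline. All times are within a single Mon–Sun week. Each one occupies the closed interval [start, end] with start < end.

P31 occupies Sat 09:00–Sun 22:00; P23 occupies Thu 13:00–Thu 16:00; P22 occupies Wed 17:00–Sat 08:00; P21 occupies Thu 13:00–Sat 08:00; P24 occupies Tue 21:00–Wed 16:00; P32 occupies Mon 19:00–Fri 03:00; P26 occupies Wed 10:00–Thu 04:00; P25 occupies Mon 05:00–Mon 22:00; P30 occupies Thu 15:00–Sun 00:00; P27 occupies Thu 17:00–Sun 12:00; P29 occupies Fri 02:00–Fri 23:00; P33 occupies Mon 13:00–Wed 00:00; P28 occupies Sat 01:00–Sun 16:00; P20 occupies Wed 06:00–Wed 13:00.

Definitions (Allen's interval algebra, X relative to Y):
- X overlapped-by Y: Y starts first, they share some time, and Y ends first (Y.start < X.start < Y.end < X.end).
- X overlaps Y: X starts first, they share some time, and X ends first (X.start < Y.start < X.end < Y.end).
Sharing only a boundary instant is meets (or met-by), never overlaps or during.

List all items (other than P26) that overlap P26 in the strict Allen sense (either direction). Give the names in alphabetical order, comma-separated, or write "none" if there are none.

P20, P22, P24

Target P26 = [Wed 10:00, Thu 04:00].
P20 [Wed 06:00, Wed 13:00] → overlaps → yes.
P21 [Thu 13:00, Sat 08:00] → after → no.
P22 [Wed 17:00, Sat 08:00] → overlapped-by → yes.
P23 [Thu 13:00, Thu 16:00] → after → no.
P24 [Tue 21:00, Wed 16:00] → overlaps → yes.
P25 [Mon 05:00, Mon 22:00] → before → no.
P27 [Thu 17:00, Sun 12:00] → after → no.
P28 [Sat 01:00, Sun 16:00] → after → no.
P29 [Fri 02:00, Fri 23:00] → after → no.
P30 [Thu 15:00, Sun 00:00] → after → no.
P31 [Sat 09:00, Sun 22:00] → after → no.
P32 [Mon 19:00, Fri 03:00] → contains → no.
P33 [Mon 13:00, Wed 00:00] → before → no.
Result: P20, P22, P24.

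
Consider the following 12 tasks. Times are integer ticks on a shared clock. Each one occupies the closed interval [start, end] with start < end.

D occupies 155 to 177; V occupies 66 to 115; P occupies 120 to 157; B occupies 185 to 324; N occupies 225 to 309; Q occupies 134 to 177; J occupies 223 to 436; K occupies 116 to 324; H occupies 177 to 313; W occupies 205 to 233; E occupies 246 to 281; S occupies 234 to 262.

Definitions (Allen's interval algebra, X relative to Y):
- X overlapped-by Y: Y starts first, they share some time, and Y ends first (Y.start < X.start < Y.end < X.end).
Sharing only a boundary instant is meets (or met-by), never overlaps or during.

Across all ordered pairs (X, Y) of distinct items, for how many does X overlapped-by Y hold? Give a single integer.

9

Checking all 132 ordered pairs for relation 'overlapped-by'; matching pairs in alphabetical order:
(B, H): B overlapped-by H ✓
(D, P): D overlapped-by P ✓
(E, S): E overlapped-by S ✓
(J, B): J overlapped-by B ✓
(J, H): J overlapped-by H ✓
(J, K): J overlapped-by K ✓
(J, W): J overlapped-by W ✓
(N, W): N overlapped-by W ✓
(Q, P): Q overlapped-by P ✓
Count: 9.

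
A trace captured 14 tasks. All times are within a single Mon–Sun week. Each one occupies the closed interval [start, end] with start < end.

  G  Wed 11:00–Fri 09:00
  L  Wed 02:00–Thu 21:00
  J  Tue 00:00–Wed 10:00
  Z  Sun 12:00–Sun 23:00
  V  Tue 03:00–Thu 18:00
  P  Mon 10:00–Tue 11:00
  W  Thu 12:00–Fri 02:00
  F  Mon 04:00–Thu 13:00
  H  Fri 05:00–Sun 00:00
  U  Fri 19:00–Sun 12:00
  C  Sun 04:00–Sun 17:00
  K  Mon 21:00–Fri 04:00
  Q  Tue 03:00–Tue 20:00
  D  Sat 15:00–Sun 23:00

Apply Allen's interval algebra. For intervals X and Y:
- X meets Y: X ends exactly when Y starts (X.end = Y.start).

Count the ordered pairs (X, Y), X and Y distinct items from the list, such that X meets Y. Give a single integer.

1

Checking all 182 ordered pairs for relation 'meets'; matching pairs in alphabetical order:
(U, Z): U meets Z ✓
Count: 1.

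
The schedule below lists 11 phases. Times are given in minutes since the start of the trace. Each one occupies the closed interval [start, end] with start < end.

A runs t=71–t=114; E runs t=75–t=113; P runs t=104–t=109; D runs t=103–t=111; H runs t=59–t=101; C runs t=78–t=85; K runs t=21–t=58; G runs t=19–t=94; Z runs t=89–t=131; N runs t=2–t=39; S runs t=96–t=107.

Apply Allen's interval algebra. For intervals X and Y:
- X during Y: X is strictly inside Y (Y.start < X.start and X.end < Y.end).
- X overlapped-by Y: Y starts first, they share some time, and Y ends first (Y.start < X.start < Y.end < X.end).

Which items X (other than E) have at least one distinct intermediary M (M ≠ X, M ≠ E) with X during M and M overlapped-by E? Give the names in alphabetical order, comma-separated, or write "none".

Target E = [t=75, t=113].
Intermediaries M with M overlapped-by E: Z.
Via Z — items with X during Z: D, P, S.
Union: D, P, S.

D, P, S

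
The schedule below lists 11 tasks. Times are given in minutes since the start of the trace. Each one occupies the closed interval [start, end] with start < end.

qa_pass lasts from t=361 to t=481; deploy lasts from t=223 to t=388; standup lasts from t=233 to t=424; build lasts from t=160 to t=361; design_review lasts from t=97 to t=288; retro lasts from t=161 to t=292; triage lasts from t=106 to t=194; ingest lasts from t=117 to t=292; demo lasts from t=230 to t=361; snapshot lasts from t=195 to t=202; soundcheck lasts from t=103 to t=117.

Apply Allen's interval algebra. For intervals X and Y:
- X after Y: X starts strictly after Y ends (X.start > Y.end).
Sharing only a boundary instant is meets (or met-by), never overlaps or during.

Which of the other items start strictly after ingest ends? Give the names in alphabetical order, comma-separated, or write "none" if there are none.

Target ingest = [t=117, t=292].
build [t=160, t=361] → overlapped-by → no.
demo [t=230, t=361] → overlapped-by → no.
deploy [t=223, t=388] → overlapped-by → no.
design_review [t=97, t=288] → overlaps → no.
qa_pass [t=361, t=481] → after → yes.
retro [t=161, t=292] → finishes → no.
snapshot [t=195, t=202] → during → no.
soundcheck [t=103, t=117] → meets → no.
standup [t=233, t=424] → overlapped-by → no.
triage [t=106, t=194] → overlaps → no.
Result: qa_pass.

qa_pass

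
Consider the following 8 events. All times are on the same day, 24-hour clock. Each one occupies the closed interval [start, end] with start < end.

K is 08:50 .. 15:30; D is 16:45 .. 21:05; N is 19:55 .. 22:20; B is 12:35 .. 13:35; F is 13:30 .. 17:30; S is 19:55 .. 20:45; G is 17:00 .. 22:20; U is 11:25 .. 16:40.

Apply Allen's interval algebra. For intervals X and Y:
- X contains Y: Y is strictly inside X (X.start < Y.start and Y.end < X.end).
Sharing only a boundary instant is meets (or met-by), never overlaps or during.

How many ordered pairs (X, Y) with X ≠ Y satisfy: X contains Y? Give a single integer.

Checking all 56 ordered pairs for relation 'contains'; matching pairs in alphabetical order:
(D, S): D contains S ✓
(G, S): G contains S ✓
(K, B): K contains B ✓
(U, B): U contains B ✓
Count: 4.

4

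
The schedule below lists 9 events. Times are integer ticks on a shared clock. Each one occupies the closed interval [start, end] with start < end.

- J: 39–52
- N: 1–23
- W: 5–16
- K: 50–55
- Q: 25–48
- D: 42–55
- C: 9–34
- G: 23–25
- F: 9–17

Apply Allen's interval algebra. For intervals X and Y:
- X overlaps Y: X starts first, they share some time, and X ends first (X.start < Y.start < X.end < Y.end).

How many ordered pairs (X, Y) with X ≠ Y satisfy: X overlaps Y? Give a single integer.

Checking all 72 ordered pairs for relation 'overlaps'; matching pairs in alphabetical order:
(C, Q): C overlaps Q ✓
(J, D): J overlaps D ✓
(J, K): J overlaps K ✓
(N, C): N overlaps C ✓
(Q, D): Q overlaps D ✓
(Q, J): Q overlaps J ✓
(W, C): W overlaps C ✓
(W, F): W overlaps F ✓
Count: 8.

8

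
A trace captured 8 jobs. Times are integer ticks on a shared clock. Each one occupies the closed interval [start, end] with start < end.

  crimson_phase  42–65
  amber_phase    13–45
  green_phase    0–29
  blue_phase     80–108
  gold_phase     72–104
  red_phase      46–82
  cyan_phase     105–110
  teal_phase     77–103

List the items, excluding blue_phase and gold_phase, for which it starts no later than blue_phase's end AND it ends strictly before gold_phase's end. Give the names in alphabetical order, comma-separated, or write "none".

amber_phase, crimson_phase, green_phase, red_phase, teal_phase

Conditions: its start is no later than blue_phase's end (X.start <= 108) AND its end is strictly before gold_phase's end (X.end < 104).
amber_phase: start 13 <= 108? ✓; end 45 < 104? ✓ → yes.
crimson_phase: start 42 <= 108? ✓; end 65 < 104? ✓ → yes.
cyan_phase: start 105 <= 108? ✓; end 110 < 104? ✗ → no.
green_phase: start 0 <= 108? ✓; end 29 < 104? ✓ → yes.
red_phase: start 46 <= 108? ✓; end 82 < 104? ✓ → yes.
teal_phase: start 77 <= 108? ✓; end 103 < 104? ✓ → yes.
Result: amber_phase, crimson_phase, green_phase, red_phase, teal_phase.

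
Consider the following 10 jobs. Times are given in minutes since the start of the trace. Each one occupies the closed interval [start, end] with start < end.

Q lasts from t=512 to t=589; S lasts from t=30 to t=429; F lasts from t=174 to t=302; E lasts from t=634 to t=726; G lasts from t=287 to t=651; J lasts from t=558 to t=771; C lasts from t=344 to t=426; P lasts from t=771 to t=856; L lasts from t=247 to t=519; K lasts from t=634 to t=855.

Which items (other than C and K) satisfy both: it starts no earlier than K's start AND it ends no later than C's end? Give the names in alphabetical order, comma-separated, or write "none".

Conditions: its start is no earlier than K's start (X.start >= t=634) AND its end is no later than C's end (X.end <= t=426).
E: start t=634 >= t=634? ✓; end t=726 <= t=426? ✗ → no.
F: start t=174 >= t=634? ✗; end t=302 <= t=426? ✓ → no.
G: start t=287 >= t=634? ✗; end t=651 <= t=426? ✗ → no.
J: start t=558 >= t=634? ✗; end t=771 <= t=426? ✗ → no.
L: start t=247 >= t=634? ✗; end t=519 <= t=426? ✗ → no.
P: start t=771 >= t=634? ✓; end t=856 <= t=426? ✗ → no.
Q: start t=512 >= t=634? ✗; end t=589 <= t=426? ✗ → no.
S: start t=30 >= t=634? ✗; end t=429 <= t=426? ✗ → no.
Result: none.

none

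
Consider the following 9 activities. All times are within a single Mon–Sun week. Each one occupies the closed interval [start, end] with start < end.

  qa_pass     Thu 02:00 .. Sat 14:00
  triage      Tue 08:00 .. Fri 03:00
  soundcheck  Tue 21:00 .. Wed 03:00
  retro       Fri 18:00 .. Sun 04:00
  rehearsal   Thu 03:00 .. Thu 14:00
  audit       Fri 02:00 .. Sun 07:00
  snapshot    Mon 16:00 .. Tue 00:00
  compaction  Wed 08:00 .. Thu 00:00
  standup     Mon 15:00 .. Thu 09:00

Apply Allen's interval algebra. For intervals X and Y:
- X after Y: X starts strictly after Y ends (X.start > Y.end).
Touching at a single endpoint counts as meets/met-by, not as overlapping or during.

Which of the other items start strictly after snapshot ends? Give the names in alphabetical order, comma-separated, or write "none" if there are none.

audit, compaction, qa_pass, rehearsal, retro, soundcheck, triage

Target snapshot = [Mon 16:00, Tue 00:00].
audit [Fri 02:00, Sun 07:00] → after → yes.
compaction [Wed 08:00, Thu 00:00] → after → yes.
qa_pass [Thu 02:00, Sat 14:00] → after → yes.
rehearsal [Thu 03:00, Thu 14:00] → after → yes.
retro [Fri 18:00, Sun 04:00] → after → yes.
soundcheck [Tue 21:00, Wed 03:00] → after → yes.
standup [Mon 15:00, Thu 09:00] → contains → no.
triage [Tue 08:00, Fri 03:00] → after → yes.
Result: audit, compaction, qa_pass, rehearsal, retro, soundcheck, triage.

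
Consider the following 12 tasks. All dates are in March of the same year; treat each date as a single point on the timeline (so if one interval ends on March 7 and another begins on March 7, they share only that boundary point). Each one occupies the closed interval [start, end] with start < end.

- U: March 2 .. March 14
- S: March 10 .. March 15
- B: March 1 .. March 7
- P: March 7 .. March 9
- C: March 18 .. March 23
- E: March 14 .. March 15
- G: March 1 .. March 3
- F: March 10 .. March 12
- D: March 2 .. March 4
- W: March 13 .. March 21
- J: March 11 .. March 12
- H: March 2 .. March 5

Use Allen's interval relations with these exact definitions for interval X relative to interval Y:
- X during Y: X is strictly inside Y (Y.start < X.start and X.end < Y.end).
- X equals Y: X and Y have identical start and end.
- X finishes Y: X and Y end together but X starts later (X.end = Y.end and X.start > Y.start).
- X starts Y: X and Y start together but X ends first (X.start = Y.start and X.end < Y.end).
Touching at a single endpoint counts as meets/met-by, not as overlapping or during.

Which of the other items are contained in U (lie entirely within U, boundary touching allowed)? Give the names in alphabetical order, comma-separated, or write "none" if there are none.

D, F, H, J, P

Target U = [March 2, March 14].
B [March 1, March 7] → overlaps → no.
C [March 18, March 23] → after → no.
D [March 2, March 4] → starts → yes.
E [March 14, March 15] → met-by → no.
F [March 10, March 12] → during → yes.
G [March 1, March 3] → overlaps → no.
H [March 2, March 5] → starts → yes.
J [March 11, March 12] → during → yes.
P [March 7, March 9] → during → yes.
S [March 10, March 15] → overlapped-by → no.
W [March 13, March 21] → overlapped-by → no.
Result: D, F, H, J, P.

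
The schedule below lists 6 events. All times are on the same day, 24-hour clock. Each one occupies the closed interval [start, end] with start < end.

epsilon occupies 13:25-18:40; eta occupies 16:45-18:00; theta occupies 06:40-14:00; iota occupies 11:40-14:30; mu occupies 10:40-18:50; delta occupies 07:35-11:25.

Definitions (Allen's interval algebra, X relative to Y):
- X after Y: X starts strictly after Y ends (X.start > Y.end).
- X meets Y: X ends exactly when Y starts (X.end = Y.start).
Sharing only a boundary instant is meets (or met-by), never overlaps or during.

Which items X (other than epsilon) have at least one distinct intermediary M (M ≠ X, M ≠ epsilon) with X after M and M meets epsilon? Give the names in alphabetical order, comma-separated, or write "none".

none

Target epsilon = [13:25, 18:40].
Intermediaries M with M meets epsilon: none.
Union: none.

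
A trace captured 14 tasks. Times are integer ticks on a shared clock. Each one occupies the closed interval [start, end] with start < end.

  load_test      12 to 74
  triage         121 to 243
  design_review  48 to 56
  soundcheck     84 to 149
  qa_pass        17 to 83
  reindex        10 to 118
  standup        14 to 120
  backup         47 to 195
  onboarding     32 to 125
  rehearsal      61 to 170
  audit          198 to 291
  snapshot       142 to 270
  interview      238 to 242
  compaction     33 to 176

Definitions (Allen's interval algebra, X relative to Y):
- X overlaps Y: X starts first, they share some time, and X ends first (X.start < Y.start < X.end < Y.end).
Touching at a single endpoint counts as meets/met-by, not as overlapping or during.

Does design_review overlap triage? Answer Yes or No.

No

design_review = [48, 56], triage = [121, 243].
Actual relation of design_review to triage: before.
Asked whether 'overlaps' holds → No.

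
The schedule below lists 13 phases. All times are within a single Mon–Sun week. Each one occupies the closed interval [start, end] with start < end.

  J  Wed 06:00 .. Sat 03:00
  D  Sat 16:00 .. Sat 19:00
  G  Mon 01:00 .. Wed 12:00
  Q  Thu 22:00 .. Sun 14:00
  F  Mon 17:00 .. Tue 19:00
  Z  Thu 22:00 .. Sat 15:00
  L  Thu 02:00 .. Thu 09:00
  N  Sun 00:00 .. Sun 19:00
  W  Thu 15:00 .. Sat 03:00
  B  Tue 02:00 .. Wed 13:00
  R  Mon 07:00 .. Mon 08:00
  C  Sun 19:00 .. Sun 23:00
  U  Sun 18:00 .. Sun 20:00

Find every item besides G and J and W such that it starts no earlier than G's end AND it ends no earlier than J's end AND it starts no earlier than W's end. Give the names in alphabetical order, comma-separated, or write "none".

Conditions: its start is no earlier than G's end (X.start >= Wed 12:00) AND its end is no earlier than J's end (X.end >= Sat 03:00) AND its start is no earlier than W's end (X.start >= Sat 03:00).
B: start Tue 02:00 >= Wed 12:00? ✗; end Wed 13:00 >= Sat 03:00? ✗; start Tue 02:00 >= Sat 03:00? ✗ → no.
C: start Sun 19:00 >= Wed 12:00? ✓; end Sun 23:00 >= Sat 03:00? ✓; start Sun 19:00 >= Sat 03:00? ✓ → yes.
D: start Sat 16:00 >= Wed 12:00? ✓; end Sat 19:00 >= Sat 03:00? ✓; start Sat 16:00 >= Sat 03:00? ✓ → yes.
F: start Mon 17:00 >= Wed 12:00? ✗; end Tue 19:00 >= Sat 03:00? ✗; start Mon 17:00 >= Sat 03:00? ✗ → no.
L: start Thu 02:00 >= Wed 12:00? ✓; end Thu 09:00 >= Sat 03:00? ✗; start Thu 02:00 >= Sat 03:00? ✗ → no.
N: start Sun 00:00 >= Wed 12:00? ✓; end Sun 19:00 >= Sat 03:00? ✓; start Sun 00:00 >= Sat 03:00? ✓ → yes.
Q: start Thu 22:00 >= Wed 12:00? ✓; end Sun 14:00 >= Sat 03:00? ✓; start Thu 22:00 >= Sat 03:00? ✗ → no.
R: start Mon 07:00 >= Wed 12:00? ✗; end Mon 08:00 >= Sat 03:00? ✗; start Mon 07:00 >= Sat 03:00? ✗ → no.
U: start Sun 18:00 >= Wed 12:00? ✓; end Sun 20:00 >= Sat 03:00? ✓; start Sun 18:00 >= Sat 03:00? ✓ → yes.
Z: start Thu 22:00 >= Wed 12:00? ✓; end Sat 15:00 >= Sat 03:00? ✓; start Thu 22:00 >= Sat 03:00? ✗ → no.
Result: C, D, N, U.

C, D, N, U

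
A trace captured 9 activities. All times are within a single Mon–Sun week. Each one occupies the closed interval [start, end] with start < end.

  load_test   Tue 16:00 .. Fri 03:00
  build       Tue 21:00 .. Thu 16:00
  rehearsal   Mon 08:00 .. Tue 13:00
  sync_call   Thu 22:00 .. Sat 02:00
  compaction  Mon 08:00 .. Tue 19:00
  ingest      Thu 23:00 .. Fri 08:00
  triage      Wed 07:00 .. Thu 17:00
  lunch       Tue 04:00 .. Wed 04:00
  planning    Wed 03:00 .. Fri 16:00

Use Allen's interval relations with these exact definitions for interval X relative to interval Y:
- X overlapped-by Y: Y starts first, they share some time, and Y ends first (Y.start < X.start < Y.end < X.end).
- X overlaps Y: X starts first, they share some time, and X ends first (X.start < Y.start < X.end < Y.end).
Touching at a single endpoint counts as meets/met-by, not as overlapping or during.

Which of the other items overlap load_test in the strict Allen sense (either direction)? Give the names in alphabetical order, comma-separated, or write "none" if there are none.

Target load_test = [Tue 16:00, Fri 03:00].
build [Tue 21:00, Thu 16:00] → during → no.
compaction [Mon 08:00, Tue 19:00] → overlaps → yes.
ingest [Thu 23:00, Fri 08:00] → overlapped-by → yes.
lunch [Tue 04:00, Wed 04:00] → overlaps → yes.
planning [Wed 03:00, Fri 16:00] → overlapped-by → yes.
rehearsal [Mon 08:00, Tue 13:00] → before → no.
sync_call [Thu 22:00, Sat 02:00] → overlapped-by → yes.
triage [Wed 07:00, Thu 17:00] → during → no.
Result: compaction, ingest, lunch, planning, sync_call.

compaction, ingest, lunch, planning, sync_call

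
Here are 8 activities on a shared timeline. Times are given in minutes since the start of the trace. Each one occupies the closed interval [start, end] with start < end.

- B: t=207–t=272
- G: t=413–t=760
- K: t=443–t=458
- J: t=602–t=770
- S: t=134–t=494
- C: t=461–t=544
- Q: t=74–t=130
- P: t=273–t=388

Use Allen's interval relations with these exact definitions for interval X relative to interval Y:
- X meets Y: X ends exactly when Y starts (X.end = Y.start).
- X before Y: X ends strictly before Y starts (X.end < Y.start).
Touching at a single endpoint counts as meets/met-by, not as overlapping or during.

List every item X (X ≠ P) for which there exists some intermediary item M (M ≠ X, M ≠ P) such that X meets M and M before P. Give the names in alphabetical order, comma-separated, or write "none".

Target P = [t=273, t=388].
Intermediaries M with M before P: B, Q.
Via B — items with X meets B: none.
Via Q — items with X meets Q: none.
Union: none.

none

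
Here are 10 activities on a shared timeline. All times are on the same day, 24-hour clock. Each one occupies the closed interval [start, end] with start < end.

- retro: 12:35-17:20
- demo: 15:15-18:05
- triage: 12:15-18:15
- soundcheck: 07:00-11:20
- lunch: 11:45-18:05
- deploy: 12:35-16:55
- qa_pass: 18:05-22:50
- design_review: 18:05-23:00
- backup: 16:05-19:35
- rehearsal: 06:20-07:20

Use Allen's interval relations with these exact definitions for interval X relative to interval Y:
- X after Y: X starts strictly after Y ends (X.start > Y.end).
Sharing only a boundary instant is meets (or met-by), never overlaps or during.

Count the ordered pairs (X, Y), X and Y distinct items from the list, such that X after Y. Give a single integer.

Checking all 90 ordered pairs for relation 'after'; matching pairs in alphabetical order:
(backup, rehearsal): backup after rehearsal ✓
(backup, soundcheck): backup after soundcheck ✓
(demo, rehearsal): demo after rehearsal ✓
(demo, soundcheck): demo after soundcheck ✓
(deploy, rehearsal): deploy after rehearsal ✓
(deploy, soundcheck): deploy after soundcheck ✓
(design_review, deploy): design_review after deploy ✓
(design_review, rehearsal): design_review after rehearsal ✓
(design_review, retro): design_review after retro ✓
(design_review, soundcheck): design_review after soundcheck ✓
(lunch, rehearsal): lunch after rehearsal ✓
(lunch, soundcheck): lunch after soundcheck ✓
(qa_pass, deploy): qa_pass after deploy ✓
(qa_pass, rehearsal): qa_pass after rehearsal ✓
(qa_pass, retro): qa_pass after retro ✓
(qa_pass, soundcheck): qa_pass after soundcheck ✓
(retro, rehearsal): retro after rehearsal ✓
(retro, soundcheck): retro after soundcheck ✓
(triage, rehearsal): triage after rehearsal ✓
(triage, soundcheck): triage after soundcheck ✓
Count: 20.

20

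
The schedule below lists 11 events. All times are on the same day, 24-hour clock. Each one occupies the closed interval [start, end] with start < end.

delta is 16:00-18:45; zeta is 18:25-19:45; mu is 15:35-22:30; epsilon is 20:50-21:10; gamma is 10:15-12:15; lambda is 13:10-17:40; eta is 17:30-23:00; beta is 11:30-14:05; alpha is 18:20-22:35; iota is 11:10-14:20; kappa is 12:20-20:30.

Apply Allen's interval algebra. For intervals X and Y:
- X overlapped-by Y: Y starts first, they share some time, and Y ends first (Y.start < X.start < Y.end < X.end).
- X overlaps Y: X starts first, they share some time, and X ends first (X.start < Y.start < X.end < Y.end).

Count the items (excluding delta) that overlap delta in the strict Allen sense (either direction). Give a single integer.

4

Target delta = [16:00, 18:45].
alpha [18:20, 22:35] → overlapped-by → counts.
beta [11:30, 14:05] → before → no.
epsilon [20:50, 21:10] → after → no.
eta [17:30, 23:00] → overlapped-by → counts.
gamma [10:15, 12:15] → before → no.
iota [11:10, 14:20] → before → no.
kappa [12:20, 20:30] → contains → no.
lambda [13:10, 17:40] → overlaps → counts.
mu [15:35, 22:30] → contains → no.
zeta [18:25, 19:45] → overlapped-by → counts.
Total: 4.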